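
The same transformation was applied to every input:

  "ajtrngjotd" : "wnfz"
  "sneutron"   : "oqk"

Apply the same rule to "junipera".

fen

Rule — keep one character in every 3, starting at position 1 (positions 1st, 4th, 7th, ...), then shift every letter 4 places backward in the alphabet (wrapping around).
Applying that to "junipera" gives "fen".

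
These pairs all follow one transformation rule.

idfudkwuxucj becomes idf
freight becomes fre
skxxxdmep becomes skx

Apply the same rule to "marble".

mar

Looking at the pairs, the operation is to keep only the first 3 characters.
On "marble" that produces "mar".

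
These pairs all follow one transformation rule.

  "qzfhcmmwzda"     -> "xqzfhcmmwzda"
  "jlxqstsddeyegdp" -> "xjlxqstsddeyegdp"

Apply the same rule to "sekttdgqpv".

The transformation: prepend "x".
For "sekttdgqpv" the result is "xsekttdgqpv".

xsekttdgqpv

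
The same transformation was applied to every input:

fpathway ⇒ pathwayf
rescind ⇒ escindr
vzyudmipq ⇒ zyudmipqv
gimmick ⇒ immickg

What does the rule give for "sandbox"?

andboxs

Each output is the input with this applied: move the first character to the end.
On "sandbox" that produces "andboxs".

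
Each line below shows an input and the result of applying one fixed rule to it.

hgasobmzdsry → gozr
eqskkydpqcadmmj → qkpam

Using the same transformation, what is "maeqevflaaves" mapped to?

aelv

Looking at the pairs, the operation is to keep one character in every 3, starting at position 2 (positions 2nd, 5th, 8th, ...).
Applying that to "maeqevflaaves" gives "aelv".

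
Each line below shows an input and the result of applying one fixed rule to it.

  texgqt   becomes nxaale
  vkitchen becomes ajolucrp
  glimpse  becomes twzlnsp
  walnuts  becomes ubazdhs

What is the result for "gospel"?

The transformation: shift every letter 7 places forward in the alphabet (wrapping around), then move the first 3 characters to the end (rotate left by 3).
For "gospel", step one produces "nvzwls"; step two turns that into "wlsnvz".

wlsnvz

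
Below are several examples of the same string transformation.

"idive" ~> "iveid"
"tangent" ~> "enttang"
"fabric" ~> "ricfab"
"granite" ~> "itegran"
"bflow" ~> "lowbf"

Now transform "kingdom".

domking

What's happening: move the last 3 characters to the front (rotate right by 3).
On "kingdom" that produces "domking".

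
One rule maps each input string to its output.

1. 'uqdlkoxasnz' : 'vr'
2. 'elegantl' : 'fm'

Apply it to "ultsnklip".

vm

What's happening: shift every letter 1 place forward in the alphabet (wrapping around), then keep only the first 2 characters.
Working it through for "ultsnklip": intermediate "vmutolmjq", final "vm".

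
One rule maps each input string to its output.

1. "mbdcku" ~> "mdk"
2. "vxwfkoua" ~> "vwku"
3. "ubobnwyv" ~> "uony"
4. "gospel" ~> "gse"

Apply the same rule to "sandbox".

The transformation: keep every other character starting from the first (positions 1st, 3rd, 5th, ...).
"sandbox" → "snbx".

snbx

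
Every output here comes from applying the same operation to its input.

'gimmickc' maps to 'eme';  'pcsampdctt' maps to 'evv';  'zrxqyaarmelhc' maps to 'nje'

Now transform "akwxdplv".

Looking at the pairs, the operation is to shift every letter 2 places forward in the alphabet (wrapping around), then keep only the last 3 characters.
Applying both steps to "akwxdplv": "cmyzfrnx", then "rnx".

rnx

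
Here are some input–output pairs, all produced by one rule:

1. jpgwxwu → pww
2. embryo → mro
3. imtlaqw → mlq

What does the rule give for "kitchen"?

Each output is the input with this applied: keep every other character starting from the second (positions 2nd, 4th, 6th, ...).
Doing the same to "kitchen": "ice".

ice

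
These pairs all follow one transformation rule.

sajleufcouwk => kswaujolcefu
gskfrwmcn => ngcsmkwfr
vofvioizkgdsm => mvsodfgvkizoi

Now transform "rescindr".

The rule is to take characters alternately from the front and the back (1st, last, 2nd, 2nd-last, ...), then swap each adjacent pair of characters (1↔2, 3↔4, ...).
So "rescindr" becomes "rrdensic".
(Check on "vofvioizkgdsm": → "vmosfdvgikozi" → "mvsodfgvkizoi" ✓)

rrdensic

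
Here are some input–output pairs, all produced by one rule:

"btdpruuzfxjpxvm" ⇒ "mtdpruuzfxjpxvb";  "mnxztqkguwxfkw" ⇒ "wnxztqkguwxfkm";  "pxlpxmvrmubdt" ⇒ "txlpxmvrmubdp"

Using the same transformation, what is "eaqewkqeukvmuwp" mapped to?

What's happening: swap the first and last characters.
For "eaqewkqeukvmuwp" the result is "paqewkqeukvmuwe".

paqewkqeukvmuwe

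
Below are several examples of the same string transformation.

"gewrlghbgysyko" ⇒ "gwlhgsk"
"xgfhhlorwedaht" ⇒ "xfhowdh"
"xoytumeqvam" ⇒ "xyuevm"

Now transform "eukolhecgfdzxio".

eklegdxo

The rule is to keep every other character starting from the first (positions 1st, 3rd, 5th, ...).
So "eukolhecgfdzxio" becomes "eklegdxo".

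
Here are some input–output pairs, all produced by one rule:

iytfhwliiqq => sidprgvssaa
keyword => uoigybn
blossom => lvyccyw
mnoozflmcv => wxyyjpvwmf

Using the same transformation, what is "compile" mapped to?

The transformation: shift every letter 10 places forward in the alphabet (wrapping around).
So "compile" becomes "mywzsvo".

mywzsvo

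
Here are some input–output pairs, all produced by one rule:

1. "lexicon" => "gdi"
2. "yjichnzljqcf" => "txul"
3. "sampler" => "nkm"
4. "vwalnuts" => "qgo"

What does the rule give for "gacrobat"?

bmv

The rule is to keep one character in every 3, starting at position 1 (positions 1st, 4th, 7th, ...), then shift every letter 5 places backward in the alphabet (wrapping around).
Working it through for "gacrobat": intermediate "gra", final "bmv".
(Check on "lexicon": → "lin" → "gdi" ✓)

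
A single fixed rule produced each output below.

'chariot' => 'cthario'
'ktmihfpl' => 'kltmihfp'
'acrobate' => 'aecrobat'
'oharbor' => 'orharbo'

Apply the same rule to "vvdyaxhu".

vuvdyaxh

What's happening: swap the first and last characters, then move the last character to the front.
"vvdyaxhu" → "vuvdyaxh".
(Check on "chariot": → "tharioc" → "cthario" ✓)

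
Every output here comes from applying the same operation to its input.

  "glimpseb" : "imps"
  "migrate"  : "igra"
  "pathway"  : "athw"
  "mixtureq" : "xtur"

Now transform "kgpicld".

gpic

What's happening: move the last 2 characters to the front (rotate right by 2), then keep only the last 4 characters.
"kgpicld" → "gpic".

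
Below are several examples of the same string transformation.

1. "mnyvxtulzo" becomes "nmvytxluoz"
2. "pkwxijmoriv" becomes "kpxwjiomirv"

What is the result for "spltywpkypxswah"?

The rule is to swap each adjacent pair of characters (1↔2, 3↔4, ...).
On "spltywpkypxswah" that produces "pstlwykppysxawh".

pstlwykppysxawh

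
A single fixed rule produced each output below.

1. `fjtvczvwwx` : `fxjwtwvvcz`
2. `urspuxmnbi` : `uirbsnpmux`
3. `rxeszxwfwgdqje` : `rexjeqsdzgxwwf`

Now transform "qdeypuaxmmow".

qwdoemympxua

The rule is to take characters alternately from the front and the back (1st, last, 2nd, 2nd-last, ...).
Applying that to "qdeypuaxmmow" gives "qwdoemympxua".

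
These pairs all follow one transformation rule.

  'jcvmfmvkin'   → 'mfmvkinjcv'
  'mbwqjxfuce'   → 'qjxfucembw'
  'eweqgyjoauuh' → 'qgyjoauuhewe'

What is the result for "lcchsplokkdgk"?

The pattern: move the first 3 characters to the end (rotate left by 3).
Doing the same to "lcchsplokkdgk": "hsplokkdgklcc".

hsplokkdgklcc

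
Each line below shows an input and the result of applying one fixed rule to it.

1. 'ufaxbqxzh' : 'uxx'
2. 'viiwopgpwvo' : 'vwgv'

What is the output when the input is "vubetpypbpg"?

The pattern: keep one character in every 3, starting at position 1 (positions 1st, 4th, 7th, ...).
Doing the same to "vubetpypbpg": "veyp".

veyp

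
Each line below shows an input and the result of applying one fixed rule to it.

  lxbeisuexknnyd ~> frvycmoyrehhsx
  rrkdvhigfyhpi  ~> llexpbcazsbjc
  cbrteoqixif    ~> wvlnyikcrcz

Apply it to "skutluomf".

meonfoigz

The rule is to shift every letter 6 places backward in the alphabet (wrapping around).
"skutluomf" → "meonfoigz".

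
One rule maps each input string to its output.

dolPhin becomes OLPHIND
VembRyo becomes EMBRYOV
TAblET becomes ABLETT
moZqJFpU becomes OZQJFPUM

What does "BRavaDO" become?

RAVADOB

In each case the input is transformed by: move the first character to the end, then convert every letter to uppercase.
"BRavaDO" → "RavaDOB" → "RAVADOB".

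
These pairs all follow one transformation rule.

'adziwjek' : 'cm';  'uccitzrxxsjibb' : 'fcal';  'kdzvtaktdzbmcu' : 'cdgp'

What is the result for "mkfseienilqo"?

illr

In each case the input is transformed by: keep one character in every 3, starting at position 3 (positions 3rd, 6th, 9th, ...), then shift every letter 3 places forward in the alphabet (wrapping around).
On "mkfseienilqo": the first step gives "fiio", and the second then gives "illr".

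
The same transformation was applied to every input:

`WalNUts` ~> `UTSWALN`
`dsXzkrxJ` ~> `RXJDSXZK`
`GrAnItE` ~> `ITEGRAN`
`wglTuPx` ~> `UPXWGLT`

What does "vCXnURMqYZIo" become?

Each output is the input with this applied: move the last 3 characters to the front (rotate right by 3), then convert every letter to uppercase.
Applying both steps to "vCXnURMqYZIo": "ZIovCXnURMqY", then "ZIOVCXNURMQY".

ZIOVCXNURMQY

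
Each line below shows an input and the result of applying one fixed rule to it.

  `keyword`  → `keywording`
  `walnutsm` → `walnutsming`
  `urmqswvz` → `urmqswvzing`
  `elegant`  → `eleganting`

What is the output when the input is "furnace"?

The transformation: append "ing".
So "furnace" becomes "furnaceing".

furnaceing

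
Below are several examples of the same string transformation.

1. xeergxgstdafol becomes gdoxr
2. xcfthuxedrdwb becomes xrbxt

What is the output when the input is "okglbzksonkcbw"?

knbol

What's happening: keep one character in every 3, starting at position 1 (positions 1st, 4th, 7th, ...), then move the last 3 characters to the front (rotate right by 3).
On "okglbzksonkcbw" that produces "knbol".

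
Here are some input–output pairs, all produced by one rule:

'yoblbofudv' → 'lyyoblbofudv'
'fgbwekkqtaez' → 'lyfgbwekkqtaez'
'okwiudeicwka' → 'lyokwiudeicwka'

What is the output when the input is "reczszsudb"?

In each case the input is transformed by: prepend "ly".
Doing the same to "reczszsudb": "lyreczszsudb".

lyreczszsudb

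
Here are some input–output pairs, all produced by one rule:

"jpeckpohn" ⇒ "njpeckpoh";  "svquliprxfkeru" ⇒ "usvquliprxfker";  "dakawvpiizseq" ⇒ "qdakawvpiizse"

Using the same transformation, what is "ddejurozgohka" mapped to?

addejurozgohk

What's happening: move the last character to the front.
"ddejurozgohka" → "addejurozgohk".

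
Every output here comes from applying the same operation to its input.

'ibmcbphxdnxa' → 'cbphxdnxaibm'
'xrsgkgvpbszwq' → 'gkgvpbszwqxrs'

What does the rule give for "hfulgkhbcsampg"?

In each case the input is transformed by: move the first 3 characters to the end (rotate left by 3).
For "hfulgkhbcsampg" the result is "lgkhbcsampghfu".

lgkhbcsampghfu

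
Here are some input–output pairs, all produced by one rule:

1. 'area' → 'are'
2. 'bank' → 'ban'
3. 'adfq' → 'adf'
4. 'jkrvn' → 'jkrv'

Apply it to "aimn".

Rule — delete the last character.
Applying that to "aimn" gives "aim".

aim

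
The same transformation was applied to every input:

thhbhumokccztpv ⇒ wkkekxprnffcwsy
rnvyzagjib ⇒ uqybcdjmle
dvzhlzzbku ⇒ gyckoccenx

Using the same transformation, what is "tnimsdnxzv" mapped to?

Each output is the input with this applied: shift every letter 3 places forward in the alphabet (wrapping around).
"tnimsdnxzv" → "wqlpvgqacy".

wqlpvgqacy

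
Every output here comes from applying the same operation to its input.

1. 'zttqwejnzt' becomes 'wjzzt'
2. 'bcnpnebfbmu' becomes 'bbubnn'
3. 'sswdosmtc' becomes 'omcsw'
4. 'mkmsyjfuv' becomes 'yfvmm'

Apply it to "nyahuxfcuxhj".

What's happening: keep every other character starting from the first (positions 1st, 3rd, 5th, ...), then move the last 3 characters to the front (rotate right by 3).
"nyahuxfcuxhj" → "naufuh" → "fuhnau".

fuhnau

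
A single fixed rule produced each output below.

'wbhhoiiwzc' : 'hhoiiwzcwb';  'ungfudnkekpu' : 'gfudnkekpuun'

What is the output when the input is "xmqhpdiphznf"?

qhpdiphznfxm

What's happening: move the first 2 characters to the end (rotate left by 2).
So "xmqhpdiphznf" becomes "qhpdiphznfxm".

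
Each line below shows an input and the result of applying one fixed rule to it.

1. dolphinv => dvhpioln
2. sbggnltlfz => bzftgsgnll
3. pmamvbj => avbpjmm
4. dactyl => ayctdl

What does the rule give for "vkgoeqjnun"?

evgujqkonn

Each output is the input with this applied: sort the characters into alphabetical order, then take characters alternately from the front and the back (1st, last, 2nd, 2nd-last, ...).
On "vkgoeqjnun": the first step gives "egjknnoquv", and the second then gives "evgujqkonn".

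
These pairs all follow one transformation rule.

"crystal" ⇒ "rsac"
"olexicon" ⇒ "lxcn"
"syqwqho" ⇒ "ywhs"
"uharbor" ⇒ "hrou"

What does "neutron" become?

eton

Looking at the pairs, the operation is to move the first character to the end, then keep every other character starting from the first (positions 1st, 3rd, 5th, ...).
Applying both steps to "neutron": "eutronn", then "eton".
(Check on "olexicon": → "lexicono" → "lxcn" ✓)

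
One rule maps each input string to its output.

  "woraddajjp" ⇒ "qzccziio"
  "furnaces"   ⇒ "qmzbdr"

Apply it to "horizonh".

The rule is to shift every letter 1 place backward in the alphabet (wrapping around), then delete the first 2 characters.
Working it through for "horizonh": intermediate "gnqhynmg", final "qhynmg".

qhynmg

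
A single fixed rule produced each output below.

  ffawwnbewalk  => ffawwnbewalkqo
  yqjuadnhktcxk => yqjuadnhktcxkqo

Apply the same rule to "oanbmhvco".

oanbmhvcoqo

Each output is the input with this applied: append "qo".
So "oanbmhvco" becomes "oanbmhvcoqo".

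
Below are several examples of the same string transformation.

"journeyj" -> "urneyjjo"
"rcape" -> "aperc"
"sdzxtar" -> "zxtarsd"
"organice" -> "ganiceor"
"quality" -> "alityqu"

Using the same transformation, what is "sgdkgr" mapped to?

The rule is to move the first 2 characters to the end (rotate left by 2).
Doing the same to "sgdkgr": "dkgrsg".

dkgrsg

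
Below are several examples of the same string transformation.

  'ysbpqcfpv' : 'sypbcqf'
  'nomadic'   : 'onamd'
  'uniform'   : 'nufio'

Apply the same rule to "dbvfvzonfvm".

Rule — delete the last 2 characters, then swap each adjacent pair of characters (1↔2, 3↔4, ...).
Working it through for "dbvfvzonfvm": intermediate "dbvfvzonf", final "bdfvzvnof".

bdfvzvnof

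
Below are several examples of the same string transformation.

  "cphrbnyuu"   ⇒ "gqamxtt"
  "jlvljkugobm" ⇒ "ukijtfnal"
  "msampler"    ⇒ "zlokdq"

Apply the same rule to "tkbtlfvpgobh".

What's happening: shift every letter 1 place backward in the alphabet (wrapping around), then delete the first 2 characters.
"tkbtlfvpgobh" → "sjaskeuofnag" → "askeuofnag".
(Check on "cphrbnyuu": → "bogqamxtt" → "gqamxtt" ✓)

askeuofnag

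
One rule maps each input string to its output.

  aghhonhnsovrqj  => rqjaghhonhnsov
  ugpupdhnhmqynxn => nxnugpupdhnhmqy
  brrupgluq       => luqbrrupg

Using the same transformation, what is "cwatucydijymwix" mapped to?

wixcwatucydijym

What's happening: move the last 3 characters to the front (rotate right by 3).
"cwatucydijymwix" → "wixcwatucydijym".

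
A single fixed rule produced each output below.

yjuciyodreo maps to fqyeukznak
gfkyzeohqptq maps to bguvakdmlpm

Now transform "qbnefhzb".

Looking at the pairs, the operation is to shift every letter 4 places backward in the alphabet (wrapping around), then delete the first character.
For "qbnefhzb", step one produces "mxjabdvx"; step two turns that into "xjabdvx".

xjabdvx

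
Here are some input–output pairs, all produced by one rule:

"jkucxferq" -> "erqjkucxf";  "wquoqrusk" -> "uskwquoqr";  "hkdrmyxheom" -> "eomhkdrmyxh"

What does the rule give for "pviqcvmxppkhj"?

khjpviqcvmxpp

What's happening: move the last 3 characters to the front (rotate right by 3).
Applying that to "pviqcvmxppkhj" gives "khjpviqcvmxpp".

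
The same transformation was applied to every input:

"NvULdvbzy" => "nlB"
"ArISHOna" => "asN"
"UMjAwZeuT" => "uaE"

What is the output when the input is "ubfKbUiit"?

UkI

In each case the input is transformed by: keep one character in every 3, starting at position 1 (positions 1st, 4th, 7th, ...), then flip the case of every letter.
For "ubfKbUiit" the result is "UkI".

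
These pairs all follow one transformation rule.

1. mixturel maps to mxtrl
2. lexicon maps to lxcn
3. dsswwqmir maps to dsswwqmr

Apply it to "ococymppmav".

ccymppmv

The rule is to remove every vowel.
"ococymppmav" → "ccymppmv".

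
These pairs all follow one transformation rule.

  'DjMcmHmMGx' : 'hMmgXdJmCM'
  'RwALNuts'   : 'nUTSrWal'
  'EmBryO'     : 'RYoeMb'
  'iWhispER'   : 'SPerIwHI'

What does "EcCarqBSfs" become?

In each case the input is transformed by: flip the case of every letter, then swap the front and back halves of the string.
On "EcCarqBSfs": the first step gives "eCcARQbsFS", and the second then gives "QbsFSeCcAR".

QbsFSeCcAR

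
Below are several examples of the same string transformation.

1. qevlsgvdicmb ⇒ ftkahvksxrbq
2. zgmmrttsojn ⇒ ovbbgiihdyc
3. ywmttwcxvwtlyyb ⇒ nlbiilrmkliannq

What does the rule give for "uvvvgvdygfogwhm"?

jkkkvksnvudvlwb

What's happening: shift every letter 11 places backward in the alphabet (wrapping around).
On "uvvvgvdygfogwhm" that produces "jkkkvksnvudvlwb".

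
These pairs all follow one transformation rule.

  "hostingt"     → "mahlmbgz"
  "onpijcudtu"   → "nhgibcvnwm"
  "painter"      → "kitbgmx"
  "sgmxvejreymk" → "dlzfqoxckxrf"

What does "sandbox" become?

qltgwuh

In each case the input is transformed by: shift every letter 7 places backward in the alphabet (wrapping around), then move the last character to the front.
For "sandbox", step one produces "ltgwuhq"; step two turns that into "qltgwuh".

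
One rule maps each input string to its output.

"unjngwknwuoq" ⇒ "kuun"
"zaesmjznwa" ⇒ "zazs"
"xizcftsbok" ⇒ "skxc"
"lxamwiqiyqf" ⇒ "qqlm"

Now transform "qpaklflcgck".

Looking at the pairs, the operation is to keep one character in every 3, starting at position 1 (positions 1st, 4th, 7th, ...), then swap the front and back halves of the string.
Working it through for "qpaklflcgck": intermediate "qklc", final "lcqk".

lcqk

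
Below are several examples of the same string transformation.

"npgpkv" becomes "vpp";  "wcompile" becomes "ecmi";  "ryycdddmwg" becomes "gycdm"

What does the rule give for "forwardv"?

Rule — move the last character to the front, then keep every other character starting from the first (positions 1st, 3rd, 5th, ...).
For "forwardv", step one produces "vforward"; step two turns that into "vowr".

vowr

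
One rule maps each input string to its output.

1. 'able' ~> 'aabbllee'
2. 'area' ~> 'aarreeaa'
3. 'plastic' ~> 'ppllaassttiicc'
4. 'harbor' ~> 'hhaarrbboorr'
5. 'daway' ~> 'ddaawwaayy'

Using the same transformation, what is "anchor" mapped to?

The pattern: double every character.
"anchor" → "aanncchhoorr".

aanncchhoorr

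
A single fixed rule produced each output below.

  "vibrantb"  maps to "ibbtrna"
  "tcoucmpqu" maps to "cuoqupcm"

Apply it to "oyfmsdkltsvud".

ydfumvssdtkl

The pattern: delete the first character, then take characters alternately from the front and the back (1st, last, 2nd, 2nd-last, ...).
"oyfmsdkltsvud" → "yfmsdkltsvud" → "ydfumvssdtkl".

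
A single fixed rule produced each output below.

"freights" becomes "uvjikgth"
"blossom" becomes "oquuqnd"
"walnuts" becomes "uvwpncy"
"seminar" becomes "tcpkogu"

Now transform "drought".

vjiwqtf

What's happening: shift every letter 2 places forward in the alphabet (wrapping around), then reverse the string.
Doing the same to "drought": "vjiwqtf".
(Check on "freights": → "htgkijvu" → "uvjikgth" ✓)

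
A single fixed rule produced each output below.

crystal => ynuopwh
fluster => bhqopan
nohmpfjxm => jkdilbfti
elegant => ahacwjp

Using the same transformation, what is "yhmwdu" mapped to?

In each case the input is transformed by: shift every letter 4 places backward in the alphabet (wrapping around).
Applying that to "yhmwdu" gives "udiszq".

udiszq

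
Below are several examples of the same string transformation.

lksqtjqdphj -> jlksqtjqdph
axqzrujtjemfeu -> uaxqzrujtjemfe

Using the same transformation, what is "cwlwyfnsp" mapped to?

pcwlwyfns

The rule is to move the last character to the front.
Applying that to "cwlwyfnsp" gives "pcwlwyfns".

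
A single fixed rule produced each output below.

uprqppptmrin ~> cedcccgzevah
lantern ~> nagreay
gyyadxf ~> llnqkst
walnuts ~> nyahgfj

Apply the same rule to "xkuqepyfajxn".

Looking at the pairs, the operation is to move the first character to the end, then shift every letter 13 places forward in the alphabet (wrapping around) — i.e. ROT13.
"xkuqepyfajxn" → "xhdrclsnwkak".
(Check on "uprqppptmrin": → "prqppptmrinu" → "cedcccgzevah" ✓)

xhdrclsnwkak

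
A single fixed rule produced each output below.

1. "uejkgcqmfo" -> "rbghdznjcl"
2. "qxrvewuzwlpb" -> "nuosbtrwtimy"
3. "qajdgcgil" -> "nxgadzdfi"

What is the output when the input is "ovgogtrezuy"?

lsdldqobwrv

Each output is the input with this applied: shift every letter 3 places backward in the alphabet (wrapping around).
So "ovgogtrezuy" becomes "lsdldqobwrv".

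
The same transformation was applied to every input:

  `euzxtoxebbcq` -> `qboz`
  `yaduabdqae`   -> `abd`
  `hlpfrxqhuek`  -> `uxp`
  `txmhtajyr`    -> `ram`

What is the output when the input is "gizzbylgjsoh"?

hjyz

The transformation: keep one character in every 3, starting at position 3 (positions 3rd, 6th, 9th, ...), then reverse the string.
"gizzbylgjsoh" → "zyjh" → "hjyz".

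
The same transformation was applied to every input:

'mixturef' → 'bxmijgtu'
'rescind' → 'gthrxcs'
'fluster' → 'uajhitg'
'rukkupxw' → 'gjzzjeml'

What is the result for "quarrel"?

fjpggta

The rule is to shift every letter 11 places backward in the alphabet (wrapping around).
For "quarrel" the result is "fjpggta".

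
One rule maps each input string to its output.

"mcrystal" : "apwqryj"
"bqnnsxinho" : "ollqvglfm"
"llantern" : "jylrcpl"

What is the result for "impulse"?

Rule — delete the first character, then shift every letter 2 places backward in the alphabet (wrapping around).
Working it through for "impulse": intermediate "mpulse", final "knsjqc".

knsjqc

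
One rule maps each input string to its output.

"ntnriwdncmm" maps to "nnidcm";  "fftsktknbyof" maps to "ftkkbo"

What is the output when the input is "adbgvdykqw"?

abvyq

The transformation: keep every other character starting from the first (positions 1st, 3rd, 5th, ...).
Doing the same to "adbgvdykqw": "abvyq".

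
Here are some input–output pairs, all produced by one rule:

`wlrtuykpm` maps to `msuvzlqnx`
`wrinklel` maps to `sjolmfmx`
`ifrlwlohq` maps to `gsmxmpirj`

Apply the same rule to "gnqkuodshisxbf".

Each output is the input with this applied: move the first character to the end, then shift every letter 1 place forward in the alphabet (wrapping around).
Starting from "gnqkuodshisxbf": after the first operation, "nqkuodshisxbfg"; after the second, "orlvpetijtycgh".
(Check on "ifrlwlohq": → "frlwlohqi" → "gsmxmpirj" ✓)

orlvpetijtycgh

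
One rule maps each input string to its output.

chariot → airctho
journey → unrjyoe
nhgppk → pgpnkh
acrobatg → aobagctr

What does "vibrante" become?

nraveitb

Looking at the pairs, the operation is to take characters alternately from the front and the back (1st, last, 2nd, 2nd-last, ...), then move the last 3 characters to the front (rotate right by 3).
Starting from "vibrante": after the first operation, "veitbnra"; after the second, "nraveitb".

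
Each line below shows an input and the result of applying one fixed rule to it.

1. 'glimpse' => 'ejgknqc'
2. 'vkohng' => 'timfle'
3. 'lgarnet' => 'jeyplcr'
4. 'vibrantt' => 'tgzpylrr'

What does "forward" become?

The pattern: shift every letter 2 places backward in the alphabet (wrapping around).
Applying that to "forward" gives "dmpuypb".

dmpuypb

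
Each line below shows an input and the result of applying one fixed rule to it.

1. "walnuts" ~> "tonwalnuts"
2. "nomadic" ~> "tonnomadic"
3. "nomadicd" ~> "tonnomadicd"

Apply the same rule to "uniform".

tonuniform

The transformation: prepend "ton".
Doing the same to "uniform": "tonuniform".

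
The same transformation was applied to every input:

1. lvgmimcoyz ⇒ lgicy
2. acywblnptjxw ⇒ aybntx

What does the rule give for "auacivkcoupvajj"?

Looking at the pairs, the operation is to keep every other character starting from the first (positions 1st, 3rd, 5th, ...).
For "auacivkcoupvajj" the result is "aaikopaj".

aaikopaj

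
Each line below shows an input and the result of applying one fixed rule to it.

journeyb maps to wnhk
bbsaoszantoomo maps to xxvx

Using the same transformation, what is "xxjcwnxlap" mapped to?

Each output is the input with this applied: shift every letter 9 places forward in the alphabet (wrapping around), then keep only the last 4 characters.
Working it through for "xxjcwnxlap": intermediate "ggslfwgujy", final "gujy".
(Check on "bbsaoszantoomo": → "kkbjxbijwcxxvx" → "xxvx" ✓)

gujy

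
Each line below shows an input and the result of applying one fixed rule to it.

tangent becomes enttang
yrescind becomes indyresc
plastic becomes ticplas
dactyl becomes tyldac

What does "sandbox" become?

The rule is to move the last 3 characters to the front (rotate right by 3).
Applying that to "sandbox" gives "boxsand".

boxsand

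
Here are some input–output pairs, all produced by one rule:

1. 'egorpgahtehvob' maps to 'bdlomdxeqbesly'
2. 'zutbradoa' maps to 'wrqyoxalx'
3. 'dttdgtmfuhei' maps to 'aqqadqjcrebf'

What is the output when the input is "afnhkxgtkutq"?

xckehudqhrqn

The transformation: shift every letter 3 places backward in the alphabet (wrapping around).
"afnhkxgtkutq" → "xckehudqhrqn".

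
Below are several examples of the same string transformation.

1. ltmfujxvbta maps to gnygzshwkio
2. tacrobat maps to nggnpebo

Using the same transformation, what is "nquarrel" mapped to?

Looking at the pairs, the operation is to shift every letter 13 places forward in the alphabet (wrapping around) — i.e. ROT13, then move the last 2 characters to the front (rotate right by 2).
Working it through for "nquarrel": intermediate "adhneery", final "ryadhnee".
(Check on "ltmfujxvbta": → "ygzshwkiogn" → "gnygzshwkio" ✓)

ryadhnee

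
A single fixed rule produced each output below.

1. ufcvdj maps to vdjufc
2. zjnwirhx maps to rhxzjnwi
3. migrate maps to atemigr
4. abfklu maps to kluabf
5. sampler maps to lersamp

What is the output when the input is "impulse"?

lseimpu

Rule — move the last 3 characters to the front (rotate right by 3).
On "impulse" that produces "lseimpu".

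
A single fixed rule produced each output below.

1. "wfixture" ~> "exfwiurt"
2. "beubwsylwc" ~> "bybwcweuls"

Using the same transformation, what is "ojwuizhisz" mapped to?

hziziwjuos

In each case the input is transformed by: sort the characters into alphabetical order, then take characters alternately from the front and the back (1st, last, 2nd, 2nd-last, ...).
Starting from "ojwuizhisz": after the first operation, "hiijosuwzz"; after the second, "hziziwjuos".
(Check on "beubwsylwc": → "bbcelsuwwy" → "bybwcweuls" ✓)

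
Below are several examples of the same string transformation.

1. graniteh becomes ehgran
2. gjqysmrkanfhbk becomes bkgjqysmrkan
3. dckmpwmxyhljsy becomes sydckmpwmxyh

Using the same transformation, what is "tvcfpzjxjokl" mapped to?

What's happening: move the last 2 characters to the front (rotate right by 2), then delete the last 2 characters.
For "tvcfpzjxjokl", step one produces "kltvcfpzjxjo"; step two turns that into "kltvcfpzjx".
(Check on "dckmpwmxyhljsy": → "sydckmpwmxyhlj" → "sydckmpwmxyh" ✓)

kltvcfpzjx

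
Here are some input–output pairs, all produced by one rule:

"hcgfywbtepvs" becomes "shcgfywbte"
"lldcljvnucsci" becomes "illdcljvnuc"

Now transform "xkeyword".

dxkeyw

In each case the input is transformed by: move the last character to the front, then delete the last 2 characters.
On "xkeyword" that produces "dxkeyw".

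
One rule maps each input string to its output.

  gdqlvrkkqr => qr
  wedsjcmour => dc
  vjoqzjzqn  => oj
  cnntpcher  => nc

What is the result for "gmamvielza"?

The rule is to delete the last 2 characters, then keep one character in every 3, starting at position 3 (positions 3rd, 6th, 9th, ...).
"gmamvielza" → "gmamviel" → "ai".

ai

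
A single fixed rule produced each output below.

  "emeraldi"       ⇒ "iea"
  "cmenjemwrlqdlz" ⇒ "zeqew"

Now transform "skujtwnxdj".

The rule is to take characters alternately from the front and the back (1st, last, 2nd, 2nd-last, ...), then keep one character in every 3, starting at position 2 (positions 2nd, 5th, 8th, ...).
On "skujtwnxdj" that produces "jun".

jun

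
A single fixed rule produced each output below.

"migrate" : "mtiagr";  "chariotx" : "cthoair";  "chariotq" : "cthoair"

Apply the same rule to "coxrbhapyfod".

The pattern: delete the last character, then take characters alternately from the front and the back (1st, last, 2nd, 2nd-last, ...).
"coxrbhapyfod" → "coxrbhapyfo" → "coofxyrpbah".

coofxyrpbah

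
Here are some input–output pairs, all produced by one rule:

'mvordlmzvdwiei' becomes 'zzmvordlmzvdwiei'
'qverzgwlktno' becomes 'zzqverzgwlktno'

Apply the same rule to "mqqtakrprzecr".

The pattern: prepend "zz".
"mqqtakrprzecr" → "zzmqqtakrprzecr".

zzmqqtakrprzecr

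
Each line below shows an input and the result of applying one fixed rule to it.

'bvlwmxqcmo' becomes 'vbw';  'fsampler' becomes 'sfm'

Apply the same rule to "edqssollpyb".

des

The transformation: swap each adjacent pair of characters (1↔2, 3↔4, ...), then keep only the first 3 characters.
On "edqssollpyb" that produces "des".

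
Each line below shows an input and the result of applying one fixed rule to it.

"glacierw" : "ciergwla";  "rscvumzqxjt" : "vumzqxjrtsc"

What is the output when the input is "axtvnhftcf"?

vnhftcafxt

Looking at the pairs, the operation is to swap the first and last characters, then move the first 3 characters to the end (rotate left by 3).
Working it through for "axtvnhftcf": intermediate "fxtvnhftca", final "vnhftcafxt".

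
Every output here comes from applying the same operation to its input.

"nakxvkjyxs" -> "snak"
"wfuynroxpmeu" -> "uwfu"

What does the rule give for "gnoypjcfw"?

wgno

Rule — move the first 3 characters to the end (rotate left by 3), then keep only the last 4 characters.
On "gnoypjcfw" that produces "wgno".
(Check on "nakxvkjyxs": → "xvkjyxsnak" → "snak" ✓)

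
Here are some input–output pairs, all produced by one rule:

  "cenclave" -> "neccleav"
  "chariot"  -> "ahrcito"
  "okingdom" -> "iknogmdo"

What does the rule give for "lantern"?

Each output is the input with this applied: move the first 2 characters to the end (rotate left by 2), then take characters alternately from the front and the back (1st, last, 2nd, 2nd-last, ...).
Working it through for "lantern": intermediate "nternla", final "natlenr".
(Check on "chariot": → "ariotch" → "ahrcito" ✓)

natlenr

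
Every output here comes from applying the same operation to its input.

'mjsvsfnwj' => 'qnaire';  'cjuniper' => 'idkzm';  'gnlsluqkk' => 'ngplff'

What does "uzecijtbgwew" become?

The pattern: delete the first 3 characters, then shift every letter 5 places backward in the alphabet (wrapping around).
Applying both steps to "uzecijtbgwew": "cijtbgwew", then "xdeowbrzr".
(Check on "mjsvsfnwj": → "vsfnwj" → "qnaire" ✓)

xdeowbrzr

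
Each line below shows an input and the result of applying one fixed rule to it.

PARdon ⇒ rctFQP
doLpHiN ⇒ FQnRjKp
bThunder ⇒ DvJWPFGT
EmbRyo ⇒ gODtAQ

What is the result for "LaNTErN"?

The pattern: shift every letter 2 places forward in the alphabet (wrapping around), then flip the case of every letter.
Starting from "LaNTErN": after the first operation, "NcPVGtP"; after the second, "nCpvgTp".
(Check on "EmbRyo": → "GodTaq" → "gODtAQ" ✓)

nCpvgTp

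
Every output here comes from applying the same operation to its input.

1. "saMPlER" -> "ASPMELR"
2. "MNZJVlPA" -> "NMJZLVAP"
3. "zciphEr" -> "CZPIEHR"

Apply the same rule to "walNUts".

The pattern: swap each adjacent pair of characters (1↔2, 3↔4, ...), then convert every letter to uppercase.
Applying both steps to "walNUts": "awNltUs", then "AWNLTUS".

AWNLTUS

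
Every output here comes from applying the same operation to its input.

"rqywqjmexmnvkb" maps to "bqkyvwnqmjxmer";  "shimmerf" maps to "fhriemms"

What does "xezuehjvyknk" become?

kenzkuyevhjx

What's happening: take characters alternately from the front and the back (1st, last, 2nd, 2nd-last, ...), then move the first character to the end.
Doing the same to "xezuehjvyknk": "kenzkuyevhjx".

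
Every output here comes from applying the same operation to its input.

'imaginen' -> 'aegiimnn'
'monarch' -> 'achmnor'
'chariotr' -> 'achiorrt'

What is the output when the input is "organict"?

What's happening: sort the characters into alphabetical order.
So "organict" becomes "acginort".

acginort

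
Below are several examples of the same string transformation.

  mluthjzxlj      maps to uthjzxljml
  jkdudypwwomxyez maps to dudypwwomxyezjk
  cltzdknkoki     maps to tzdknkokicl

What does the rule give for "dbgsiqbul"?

gsiqbuldb

The rule is to move the first 2 characters to the end (rotate left by 2).
Applying that to "dbgsiqbul" gives "gsiqbuldb".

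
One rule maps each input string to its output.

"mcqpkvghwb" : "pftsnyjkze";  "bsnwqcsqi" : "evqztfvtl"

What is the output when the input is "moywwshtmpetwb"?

The rule is to shift every letter 3 places forward in the alphabet (wrapping around).
Applying that to "moywwshtmpetwb" gives "prbzzvkwpshwze".

prbzzvkwpshwze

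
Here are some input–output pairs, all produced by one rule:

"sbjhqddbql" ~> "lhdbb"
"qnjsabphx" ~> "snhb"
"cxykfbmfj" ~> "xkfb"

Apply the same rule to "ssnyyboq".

ysqb

What's happening: keep every other character starting from the second (positions 2nd, 4th, 6th, ...), then sort the characters into reverse alphabetical order.
"ssnyyboq" → "sybq" → "ysqb".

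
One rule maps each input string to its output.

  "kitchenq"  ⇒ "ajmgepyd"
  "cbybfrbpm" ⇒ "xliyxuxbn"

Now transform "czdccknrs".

jnoyvzyyg

Looking at the pairs, the operation is to move the last 3 characters to the front (rotate right by 3), then shift every letter 4 places backward in the alphabet (wrapping around).
Applying both steps to "czdccknrs": "nrsczdcck", then "jnoyvzyyg".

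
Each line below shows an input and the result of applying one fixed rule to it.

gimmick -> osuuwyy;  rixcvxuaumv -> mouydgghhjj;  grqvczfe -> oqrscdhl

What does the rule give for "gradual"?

mmpsxdg

In each case the input is transformed by: sort the characters into alphabetical order, then shift every letter 12 places forward in the alphabet (wrapping around).
Starting from "gradual": after the first operation, "aadglru"; after the second, "mmpsxdg".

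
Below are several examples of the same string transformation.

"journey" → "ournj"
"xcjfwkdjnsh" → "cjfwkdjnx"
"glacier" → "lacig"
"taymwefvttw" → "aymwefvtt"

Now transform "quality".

ualiq

The rule is to delete the last 2 characters, then move the first character to the end.
"quality" → "quali" → "ualiq".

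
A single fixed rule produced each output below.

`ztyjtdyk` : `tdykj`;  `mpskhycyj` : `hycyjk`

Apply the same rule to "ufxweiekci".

eiekciw

The pattern: delete the first 3 characters, then move the first character to the end.
Starting from "ufxweiekci": after the first operation, "weiekci"; after the second, "eiekciw".
(Check on "ztyjtdyk": → "jtdyk" → "tdykj" ✓)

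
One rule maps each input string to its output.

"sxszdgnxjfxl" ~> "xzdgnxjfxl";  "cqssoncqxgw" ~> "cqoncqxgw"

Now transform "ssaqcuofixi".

aqcuofixi

Each output is the input with this applied: remove every "s".
"ssaqcuofixi" → "aqcuofixi".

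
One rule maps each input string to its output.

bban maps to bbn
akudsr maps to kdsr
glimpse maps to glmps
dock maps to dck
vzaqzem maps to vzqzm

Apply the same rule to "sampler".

smplr

The pattern: remove every vowel.
Doing the same to "sampler": "smplr".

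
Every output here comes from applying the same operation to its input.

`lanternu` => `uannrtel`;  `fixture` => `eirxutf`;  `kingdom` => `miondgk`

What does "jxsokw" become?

wxksoj

What's happening: take characters alternately from the front and the back (1st, last, 2nd, 2nd-last, ...), then move the first character to the end.
On "jxsokw" that produces "wxksoj".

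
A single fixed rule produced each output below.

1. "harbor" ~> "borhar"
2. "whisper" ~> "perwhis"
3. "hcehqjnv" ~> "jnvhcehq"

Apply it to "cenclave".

avecencl

Each output is the input with this applied: move the last 3 characters to the front (rotate right by 3).
Applying that to "cenclave" gives "avecencl".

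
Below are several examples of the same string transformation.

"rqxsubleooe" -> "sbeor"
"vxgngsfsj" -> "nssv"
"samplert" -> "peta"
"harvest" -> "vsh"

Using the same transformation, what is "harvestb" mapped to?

vsba

Rule — move the first 2 characters to the end (rotate left by 2), then keep every other character starting from the second (positions 2nd, 4th, 6th, ...).
Doing the same to "harvestb": "vsba".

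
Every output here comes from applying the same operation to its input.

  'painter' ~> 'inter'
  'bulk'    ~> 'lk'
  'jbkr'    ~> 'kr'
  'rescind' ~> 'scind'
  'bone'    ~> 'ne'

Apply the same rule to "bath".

th

The pattern: delete the first 2 characters.
So "bath" becomes "th".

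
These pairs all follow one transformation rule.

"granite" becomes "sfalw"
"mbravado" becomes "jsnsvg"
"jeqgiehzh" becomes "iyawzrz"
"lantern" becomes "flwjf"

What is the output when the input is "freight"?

What's happening: shift every letter 8 places backward in the alphabet (wrapping around), then delete the first 2 characters.
On "freight": the first step gives "xjwayzl", and the second then gives "wayzl".

wayzl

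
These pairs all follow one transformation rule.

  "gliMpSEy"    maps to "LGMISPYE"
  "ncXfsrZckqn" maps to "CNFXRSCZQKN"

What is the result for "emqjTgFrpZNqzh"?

MEJQGTRFZPQNHZ

The pattern: swap each adjacent pair of characters (1↔2, 3↔4, ...), then convert every letter to uppercase.
Applying that to "emqjTgFrpZNqzh" gives "MEJQGTRFZPQNHZ".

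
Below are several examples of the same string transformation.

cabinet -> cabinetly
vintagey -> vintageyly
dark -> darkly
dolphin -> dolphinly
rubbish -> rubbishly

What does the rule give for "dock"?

Looking at the pairs, the operation is to append "ly".
"dock" → "dockly".

dockly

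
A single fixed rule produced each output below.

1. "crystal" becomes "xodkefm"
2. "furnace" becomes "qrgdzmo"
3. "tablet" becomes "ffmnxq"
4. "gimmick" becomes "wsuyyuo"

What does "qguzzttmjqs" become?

The pattern: shift every letter 12 places forward in the alphabet (wrapping around), then move the last character to the front.
Working it through for "qguzzttmjqs": intermediate "csgllffyvce", final "ecsgllffyvc".

ecsgllffyvc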